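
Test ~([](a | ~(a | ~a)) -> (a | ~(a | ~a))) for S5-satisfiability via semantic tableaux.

Unsatisfiable

1. ~([](a | ~(a | ~a)) -> (a | ~(a | ~a))), w0
2. [](a | ~(a | ~a)), w0
3. ~(a | ~(a | ~a)), w0
4. ~a, w0
5. a | ~a, w0
6. a | ~(a | ~a), w0
7. ~(a | ~a), w0
8. a, w0
Accessibility: w0Rw0
Branch closes: a and ~a both at w0.
All branches of the tableau close; one closing branch shown above.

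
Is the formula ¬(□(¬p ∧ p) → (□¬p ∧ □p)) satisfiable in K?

1. ¬(□(¬p ∧ p) → (□¬p ∧ □p)), u
2. □(¬p ∧ p), u
3. ¬(□¬p ∧ □p), u
4. ¬□p, u
5. ¬p, v
6. ¬p ∧ p, v
7. p, v
Accessibility: uRv
Branch closes: p and ¬p both at v.
Every branch closes; the branch above is one of them.

No, unsatisfiable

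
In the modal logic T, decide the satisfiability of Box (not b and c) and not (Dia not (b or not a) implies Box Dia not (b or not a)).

1. Box (not b and c) and not (Dia not (b or not a) implies Box Dia not (b or not a)), 0
2. Box (not b and c), 0
3. not (Dia not (b or not a) implies Box Dia not (b or not a)), 0
4. Dia not (b or not a), 0
5. not Box Dia not (b or not a), 0
6. not b and c, 0
7. not b, 0
8. c, 0
9. not (b or not a), 1
10. not b, 1
11. a, 1
12. not b and c, 1
13. c, 1
14. not Dia not (b or not a), 2
15. not b and c, 2
16. not b, 2
17. c, 2
18. b or not a, 2
19. not a, 2
Accessibility: 0R0, 0R1, 0R2, 1R1, 2R2

Satisfiable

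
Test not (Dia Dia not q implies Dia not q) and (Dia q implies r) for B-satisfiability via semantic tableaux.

Yes, satisfiable

1. not (Dia Dia not q implies Dia not q) and (Dia q implies r), 0
2. not (Dia Dia not q implies Dia not q), 0   [and-rule on 1]
3. Dia q implies r, 0   [and-rule on 1]
4. Dia Dia not q, 0   [neg-implies-rule on 2]
5. not Dia not q, 0   [neg-implies-rule on 2]
6. q, 0   [neg-Dia-rule on 5 via 0R0]
7. r, 0   [implies-rule on 3 (branches; this branch)]
8. Dia not q, 1   [Dia-rule on 4: fresh world 1, 0R1]
9. q, 1   [neg-Dia-rule on 5 via 0R1]
10. not q, 2   [Dia-rule on 8: fresh world 2, 1R2]
Accessibility: 0R0, 0R1, 1R0, 1R1, 1R2, 2R1, 2R2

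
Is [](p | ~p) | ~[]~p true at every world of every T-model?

Yes, valid

Tableau for the negation ~([](p | ~p) | ~[]~p):
1. ~([](p | ~p) | ~[]~p), w0
2. ~[](p | ~p), w0
3. []~p, w0
4. ~p, w0
5. ~(p | ~p), w1
6. ~p, w1
7. p, w1
Accessibility: w0Rw0, w0Rw1, w1Rw1
Branch closes: p and ~p both at w1.
All branches of the negation close; one closing branch shown above.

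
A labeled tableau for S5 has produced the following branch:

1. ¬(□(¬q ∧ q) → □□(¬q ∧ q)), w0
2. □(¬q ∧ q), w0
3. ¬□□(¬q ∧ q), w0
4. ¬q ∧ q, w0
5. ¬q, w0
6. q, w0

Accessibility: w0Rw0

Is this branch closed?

Both q and ¬q appear at w0.

Closed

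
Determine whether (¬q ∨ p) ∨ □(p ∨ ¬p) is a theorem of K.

Tableau for the negation ¬((¬q ∨ p) ∨ □(p ∨ ¬p)):
1. ¬((¬q ∨ p) ∨ □(p ∨ ¬p)), u
2. ¬(¬q ∨ p), u
3. ¬□(p ∨ ¬p), u
4. q, u
5. ¬p, u
6. ¬(p ∨ ¬p), v
7. ¬p, v
8. p, v
Accessibility: uRv
Branch closes: p and ¬p both at v.
Every branch of the negation's tableau closes; the branch above is one of them.

Valid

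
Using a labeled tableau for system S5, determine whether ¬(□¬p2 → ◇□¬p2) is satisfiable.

No, unsatisfiable

1. ¬(□¬p2 → ◇□¬p2), w0
2. □¬p2, w0   [¬→-rule on 1]
3. ¬◇□¬p2, w0   [¬→-rule on 1]
4. ¬p2, w0   [□-rule on 2 via w0Rw0]
5. ¬□¬p2, w0   [¬◇-rule on 3 via w0Rw0]
6. p2, w1   [¬□-rule on 5: fresh world w1, w0Rw1]
7. ¬p2, w1   [□-rule on 2 via w0Rw1]
Accessibility: w0Rw0, w0Rw1, w1Rw0, w1Rw1
Branch closes: p2 and ¬p2 both at w1.
Every branch closes; the branch above is one of them.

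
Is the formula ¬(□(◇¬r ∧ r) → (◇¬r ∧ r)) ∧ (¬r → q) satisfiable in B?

1. ¬(□(◇¬r ∧ r) → (◇¬r ∧ r)) ∧ (¬r → q), u
2. ¬(□(◇¬r ∧ r) → (◇¬r ∧ r)), u
3. ¬r → q, u
4. □(◇¬r ∧ r), u
5. ¬(◇¬r ∧ r), u
6. ◇¬r ∧ r, u
7. ◇¬r, u
8. r, u
9. q, u
10. ¬◇¬r, u
11. ¬r, v
12. ◇¬r ∧ r, v
13. ◇¬r, v
14. r, v
Accessibility: uRu, uRv, vRu, vRv
Branch closes: r and ¬r both at v.
All branches of the tableau close; one closing branch shown above.

Unsatisfiable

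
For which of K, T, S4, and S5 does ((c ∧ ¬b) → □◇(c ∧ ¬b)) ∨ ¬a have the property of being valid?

S5-tableau for the negation ¬(((c ∧ ¬b) → □◇(c ∧ ¬b)) ∨ ¬a):
1. ¬(((c ∧ ¬b) → □◇(c ∧ ¬b)) ∨ ¬a), 0
2. ¬((c ∧ ¬b) → □◇(c ∧ ¬b)), 0
3. a, 0
4. c ∧ ¬b, 0
5. ¬□◇(c ∧ ¬b), 0
6. c, 0
7. ¬b, 0
8. ¬◇(c ∧ ¬b), 1
9. ¬(c ∧ ¬b), 0
10. ¬(c ∧ ¬b), 1
11. b, 0
Accessibility: 0R0, 0R1, 1R0, 1R1
Branch closes: b and ¬b both at 0.
Every branch closes (one shown): valid in S5.
S4-tableau for the negation ¬(((c ∧ ¬b) → □◇(c ∧ ¬b)) ∨ ¬a):
1. ¬(((c ∧ ¬b) → □◇(c ∧ ¬b)) ∨ ¬a), 0
2. ¬((c ∧ ¬b) → □◇(c ∧ ¬b)), 0
3. a, 0
4. c ∧ ¬b, 0
5. ¬□◇(c ∧ ¬b), 0
6. c, 0
7. ¬b, 0
8. ¬◇(c ∧ ¬b), 1
9. ¬(c ∧ ¬b), 1
10. b, 1
Accessibility: 0R0, 0R1, 1R1
Complete open branch: countermodel on an S4-frame, so not valid in S4, nor in K, T (the same frame is also a K-frame and a T-frame).

S5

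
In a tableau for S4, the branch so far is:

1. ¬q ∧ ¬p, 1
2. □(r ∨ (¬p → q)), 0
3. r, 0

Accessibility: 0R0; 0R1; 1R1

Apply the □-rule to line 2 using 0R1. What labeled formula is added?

r ∨ (¬p → q), 1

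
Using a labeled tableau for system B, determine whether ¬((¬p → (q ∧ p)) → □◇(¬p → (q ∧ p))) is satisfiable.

Unsatisfiable (every branch closes)

1. ¬((¬p → (q ∧ p)) → □◇(¬p → (q ∧ p))), w0
2. ¬p → (q ∧ p), w0   [¬→-rule on 1]
3. ¬□◇(¬p → (q ∧ p)), w0   [¬→-rule on 1]
4. q ∧ p, w0   [→-rule on 2 (branches; this branch)]
5. q, w0   [∧-rule on 4]
6. p, w0   [∧-rule on 4]
7. ¬◇(¬p → (q ∧ p)), w1   [¬□-rule on 3: fresh world w1, w0Rw1]
8. ¬(¬p → (q ∧ p)), w0   [¬◇-rule on 7 via w1Rw0]
9. ¬p, w0   [¬→-rule on 8]
10. ¬(q ∧ p), w0   [¬→-rule on 8]
Accessibility: w0Rw0, w0Rw1, w1Rw0, w1Rw1
Branch closes: p and ¬p both at w0.
(One branch shown.) All branches close.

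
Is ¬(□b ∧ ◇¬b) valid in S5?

Valid in S5

Tableau for the negation □b ∧ ◇¬b:
1. □b ∧ ◇¬b, 0
2. □b, 0
3. ◇¬b, 0
4. b, 0
5. ¬b, 1
6. b, 1
Accessibility: 0R0, 0R1, 1R0, 1R1
Branch closes: b and ¬b both at 1.
Every branch of the negation's tableau closes; the branch above is one of them.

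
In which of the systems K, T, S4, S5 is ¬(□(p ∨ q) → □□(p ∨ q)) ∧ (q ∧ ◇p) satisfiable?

S4-tableau for the formula:
1. ¬(□(p ∨ q) → □□(p ∨ q)) ∧ (q ∧ ◇p), w0
2. ¬(□(p ∨ q) → □□(p ∨ q)), w0
3. q ∧ ◇p, w0
4. □(p ∨ q), w0
5. ¬□□(p ∨ q), w0
6. q, w0
7. ◇p, w0
8. p ∨ q, w0
9. ¬□(p ∨ q), w1
10. p ∨ q, w1
11. q, w1
12. p, w2
13. p ∨ q, w2
14. q, w2
15. ¬(p ∨ q), w3
16. ¬p, w3
17. ¬q, w3
18. p ∨ q, w3
19. q, w3
Accessibility: w0Rw0, w0Rw1, w0Rw2, w0Rw3, w1Rw1, w1Rw3, w2Rw2, w3Rw3
Branch closes: q and ¬q both at w3.
Every branch closes (one shown): unsatisfiable in S4, hence also in S5 (every S5-frame is an S4-frame).
T-tableau for the formula:
1. ¬(□(p ∨ q) → □□(p ∨ q)) ∧ (q ∧ ◇p), w0
2. ¬(□(p ∨ q) → □□(p ∨ q)), w0
3. q ∧ ◇p, w0
4. □(p ∨ q), w0
5. ¬□□(p ∨ q), w0
6. q, w0
7. ◇p, w0
8. p ∨ q, w0
9. ¬□(p ∨ q), w1
10. p ∨ q, w1
11. q, w1
12. p, w2
13. p ∨ q, w2
14. q, w2
15. ¬(p ∨ q), w3
16. ¬p, w3
17. ¬q, w3
Accessibility: w0Rw0, w0Rw1, w0Rw2, w1Rw1, w1Rw3, w2Rw2, w3Rw3
Complete open branch: satisfiable in T, hence also in K (this T-model is also a K-model).

K, T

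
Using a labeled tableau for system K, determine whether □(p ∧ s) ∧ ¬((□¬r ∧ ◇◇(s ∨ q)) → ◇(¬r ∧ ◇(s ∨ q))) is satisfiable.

No, unsatisfiable

1. □(p ∧ s) ∧ ¬((□¬r ∧ ◇◇(s ∨ q)) → ◇(¬r ∧ ◇(s ∨ q))), w0
2. □(p ∧ s), w0
3. ¬((□¬r ∧ ◇◇(s ∨ q)) → ◇(¬r ∧ ◇(s ∨ q))), w0
4. □¬r ∧ ◇◇(s ∨ q), w0
5. ¬◇(¬r ∧ ◇(s ∨ q)), w0
6. □¬r, w0
7. ◇◇(s ∨ q), w0
8. ◇(s ∨ q), w1
9. p ∧ s, w1
10. p, w1
11. s, w1
12. ¬(¬r ∧ ◇(s ∨ q)), w1
13. ¬r, w1
14. ¬◇(s ∨ q), w1
15. s ∨ q, w2
16. ¬(s ∨ q), w2
17. ¬s, w2
18. ¬q, w2
19. q, w2
Accessibility: w0Rw1, w1Rw2
Branch closes: q and ¬q both at w2.
All branches of the tableau close; one closing branch shown above.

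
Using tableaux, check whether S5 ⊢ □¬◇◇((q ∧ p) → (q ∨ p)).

Tableau for the negation ¬□¬◇◇((q ∧ p) → (q ∨ p)):
1. ¬□¬◇◇((q ∧ p) → (q ∨ p)), u
2. ◇◇((q ∧ p) → (q ∨ p)), v
3. ◇((q ∧ p) → (q ∨ p)), w
4. (q ∧ p) → (q ∨ p), x
5. q ∨ p, x
6. p, x
Accessibility: uRu, uRv, uRw, uRx, vRu, vRv, vRw, vRx, wRu, wRv, wRw, wRx, xRu, xRv, xRw, xRx
The negation has an open branch (countermodel exists).

Not valid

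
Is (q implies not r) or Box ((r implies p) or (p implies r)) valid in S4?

Yes, valid

Tableau for the negation not ((q implies not r) or Box ((r implies p) or (p implies r))):
1. not ((q implies not r) or Box ((r implies p) or (p implies r))), w0
2. not (q implies not r), w0
3. not Box ((r implies p) or (p implies r)), w0
4. q, w0
5. r, w0
6. not ((r implies p) or (p implies r)), w1
7. not (r implies p), w1
8. not (p implies r), w1
9. r, w1
10. not p, w1
11. p, w1
12. not r, w1
Accessibility: w0Rw0, w0Rw1, w1Rw1
Branch closes: p and not p both at w1.
Every branch of the negation's tableau closes; the branch above is one of them.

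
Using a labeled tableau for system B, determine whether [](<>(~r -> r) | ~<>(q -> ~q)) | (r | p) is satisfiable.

1. [](<>(~r -> r) | ~<>(q -> ~q)) | (r | p), w0
2. r | p, w0
3. p, w0
Accessibility: w0Rw0

Yes, satisfiable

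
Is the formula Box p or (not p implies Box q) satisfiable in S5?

1. Box p or (not p implies Box q), 0
2. not p implies Box q, 0
3. Box q, 0
4. q, 0
Accessibility: 0R0

Satisfiable (open branch found)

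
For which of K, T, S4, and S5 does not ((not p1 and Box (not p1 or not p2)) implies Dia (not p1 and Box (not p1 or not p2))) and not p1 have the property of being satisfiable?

K-tableau for the formula:
1. not ((not p1 and Box (not p1 or not p2)) implies Dia (not p1 and Box (not p1 or not p2))) and not p1, 0
2. not ((not p1 and Box (not p1 or not p2)) implies Dia (not p1 and Box (not p1 or not p2))), 0
3. not p1, 0
4. not p1 and Box (not p1 or not p2), 0
5. not Dia (not p1 and Box (not p1 or not p2)), 0
6. Box (not p1 or not p2), 0
Complete open branch: satisfiable in K.
T-tableau for the formula:
1. not ((not p1 and Box (not p1 or not p2)) implies Dia (not p1 and Box (not p1 or not p2))) and not p1, 0
2. not ((not p1 and Box (not p1 or not p2)) implies Dia (not p1 and Box (not p1 or not p2))), 0
3. not p1, 0
4. not p1 and Box (not p1 or not p2), 0
5. not Dia (not p1 and Box (not p1 or not p2)), 0
6. Box (not p1 or not p2), 0
7. not (not p1 and Box (not p1 or not p2)), 0
8. not p1 or not p2, 0
9. not Box (not p1 or not p2), 0
10. not p2, 0
11. not (not p1 or not p2), 1
12. p1, 1
13. p2, 1
14. not (not p1 and Box (not p1 or not p2)), 1
15. not p1 or not p2, 1
16. not Box (not p1 or not p2), 1
17. not p2, 1
Accessibility: 0R0, 0R1, 1R1
Branch closes: p2 and not p2 both at 1.
Every branch closes (one shown): unsatisfiable in T, hence also in S4, S5 (every S4/S5-frame is a T-frame).

K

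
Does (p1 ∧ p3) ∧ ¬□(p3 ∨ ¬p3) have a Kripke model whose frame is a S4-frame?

Unsatisfiable (every branch closes)

1. (p1 ∧ p3) ∧ ¬□(p3 ∨ ¬p3), 0
2. p1 ∧ p3, 0
3. ¬□(p3 ∨ ¬p3), 0
4. p1, 0
5. p3, 0
6. ¬(p3 ∨ ¬p3), 1
7. ¬p3, 1
8. p3, 1
Accessibility: 0R0, 0R1, 1R1
Branch closes: p3 and ¬p3 both at 1.
All branches of the tableau close; one closing branch shown above.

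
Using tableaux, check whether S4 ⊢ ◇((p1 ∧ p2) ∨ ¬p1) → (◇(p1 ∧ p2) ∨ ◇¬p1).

Valid

Tableau for the negation ¬(◇((p1 ∧ p2) ∨ ¬p1) → (◇(p1 ∧ p2) ∨ ◇¬p1)):
1. ¬(◇((p1 ∧ p2) ∨ ¬p1) → (◇(p1 ∧ p2) ∨ ◇¬p1)), 0
2. ◇((p1 ∧ p2) ∨ ¬p1), 0   [¬→-rule on 1]
3. ¬(◇(p1 ∧ p2) ∨ ◇¬p1), 0   [¬→-rule on 1]
4. ¬◇(p1 ∧ p2), 0   [¬∨-rule on 3]
5. ¬◇¬p1, 0   [¬∨-rule on 3]
6. ¬(p1 ∧ p2), 0   [¬◇-rule on 4 via 0R0]
7. p1, 0   [¬◇-rule on 5 via 0R0]
8. ¬p2, 0   [¬∧-rule on 6 (branches; this branch)]
9. (p1 ∧ p2) ∨ ¬p1, 1   [◇-rule on 2: fresh world 1, 0R1]
10. ¬(p1 ∧ p2), 1   [¬◇-rule on 4 via 0R1]
11. p1, 1   [¬◇-rule on 5 via 0R1]
12. p1 ∧ p2, 1   [∨-rule on 9 (branches; this branch)]
13. p2, 1   [∧-rule on 12]
14. ¬p2, 1   [¬∧-rule on 10 (branches; this branch)]
Accessibility: 0R0, 0R1, 1R1
Branch closes: p2 and ¬p2 both at 1.
Every branch of the negation's tableau closes; the branch above is one of them.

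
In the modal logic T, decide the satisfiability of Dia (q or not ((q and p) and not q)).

Satisfiable

1. Dia (q or not ((q and p) and not q)), w0
2. q or not ((q and p) and not q), w1
3. not ((q and p) and not q), w1
4. q, w1
Accessibility: w0Rw0, w0Rw1, w1Rw1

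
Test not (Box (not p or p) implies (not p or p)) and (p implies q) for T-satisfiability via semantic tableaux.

Unsatisfiable (every branch closes)

1. not (Box (not p or p) implies (not p or p)) and (p implies q), u
2. not (Box (not p or p) implies (not p or p)), u
3. p implies q, u
4. Box (not p or p), u
5. not (not p or p), u
6. p, u
7. not p, u
Accessibility: uRu
Branch closes: p and not p both at u.
(One branch shown.) All branches close.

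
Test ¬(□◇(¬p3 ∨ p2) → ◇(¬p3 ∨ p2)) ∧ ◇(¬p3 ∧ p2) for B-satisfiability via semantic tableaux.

Unsatisfiable

1. ¬(□◇(¬p3 ∨ p2) → ◇(¬p3 ∨ p2)) ∧ ◇(¬p3 ∧ p2), u
2. ¬(□◇(¬p3 ∨ p2) → ◇(¬p3 ∨ p2)), u
3. ◇(¬p3 ∧ p2), u
4. □◇(¬p3 ∨ p2), u
5. ¬◇(¬p3 ∨ p2), u
6. ◇(¬p3 ∨ p2), u
7. ¬(¬p3 ∨ p2), u
8. p3, u
9. ¬p2, u
10. ¬p3 ∧ p2, v
11. ¬p3, v
12. p2, v
13. ◇(¬p3 ∨ p2), v
14. ¬(¬p3 ∨ p2), v
15. p3, v
16. ¬p2, v
Accessibility: uRu, uRv, vRu, vRv
Branch closes: p3 and ¬p3 both at v.
All branches of the tableau close; one closing branch shown above.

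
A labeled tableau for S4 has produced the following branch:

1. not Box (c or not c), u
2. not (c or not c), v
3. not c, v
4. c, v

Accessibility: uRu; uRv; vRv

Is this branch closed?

Both c and not c appear at v.

Closed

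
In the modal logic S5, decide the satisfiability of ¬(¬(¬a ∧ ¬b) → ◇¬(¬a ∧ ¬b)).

1. ¬(¬(¬a ∧ ¬b) → ◇¬(¬a ∧ ¬b)), w0
2. ¬(¬a ∧ ¬b), w0
3. ¬◇¬(¬a ∧ ¬b), w0
4. ¬a ∧ ¬b, w0
5. ¬a, w0
6. ¬b, w0
7. b, w0
Accessibility: w0Rw0
Branch closes: b and ¬b both at w0.
Every branch closes; the branch above is one of them.

Unsatisfiable (every branch closes)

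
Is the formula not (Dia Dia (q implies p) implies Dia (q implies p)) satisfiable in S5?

1. not (Dia Dia (q implies p) implies Dia (q implies p)), u
2. Dia Dia (q implies p), u
3. not Dia (q implies p), u
4. not (q implies p), u
5. q, u
6. not p, u
7. Dia (q implies p), v
8. not (q implies p), v
9. q, v
10. not p, v
11. q implies p, w
12. not (q implies p), w
13. q, w
14. not p, w
15. p, w
Accessibility: uRu, uRv, uRw, vRu, vRv, vRw, wRu, wRv, wRw
Branch closes: p and not p both at w.
Every branch closes; the branch above is one of them.

Unsatisfiable (every branch closes)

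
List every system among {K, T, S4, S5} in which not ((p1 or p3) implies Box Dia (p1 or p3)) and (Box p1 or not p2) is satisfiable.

S4-tableau for the formula:
1. not ((p1 or p3) implies Box Dia (p1 or p3)) and (Box p1 or not p2), u
2. not ((p1 or p3) implies Box Dia (p1 or p3)), u
3. Box p1 or not p2, u
4. p1 or p3, u
5. not Box Dia (p1 or p3), u
6. not p2, u
7. p3, u
8. not Dia (p1 or p3), v
9. not (p1 or p3), v
10. not p1, v
11. not p3, v
Accessibility: uRu, uRv, vRv
Complete open branch: satisfiable in S4, hence also in K, T (this S4-model is also a K-model and a T-model).
S5-tableau for the formula:
1. not ((p1 or p3) implies Box Dia (p1 or p3)) and (Box p1 or not p2), u
2. not ((p1 or p3) implies Box Dia (p1 or p3)), u
3. Box p1 or not p2, u
4. p1 or p3, u
5. not Box Dia (p1 or p3), u
6. Box p1, u
7. p1, u
8. p3, u
9. not Dia (p1 or p3), v
10. p1, v
11. not (p1 or p3), u
12. not p1, u
13. not p3, u
Accessibility: uRu, uRv, vRu, vRv
Branch closes: p1 and not p1 both at u.
Every branch closes (one shown): unsatisfiable in S5.

K, T, S4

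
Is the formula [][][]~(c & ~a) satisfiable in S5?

Satisfiable

1. [][][]~(c & ~a), w0
2. [][]~(c & ~a), w0
3. []~(c & ~a), w0
4. ~(c & ~a), w0
5. a, w0
Accessibility: w0Rw0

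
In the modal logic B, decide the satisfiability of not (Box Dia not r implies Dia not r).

Unsatisfiable (every branch closes)

1. not (Box Dia not r implies Dia not r), w0
2. Box Dia not r, w0
3. not Dia not r, w0
4. Dia not r, w0
5. r, w0
6. not r, w1
7. Dia not r, w1
8. r, w1
Accessibility: w0Rw0, w0Rw1, w1Rw0, w1Rw1
Branch closes: r and not r both at w1.
(One branch shown.) All branches close.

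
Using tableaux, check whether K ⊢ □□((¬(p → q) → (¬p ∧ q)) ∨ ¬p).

Invalid (countermodel exists)

Tableau for the negation ¬□□((¬(p → q) → (¬p ∧ q)) ∨ ¬p):
1. ¬□□((¬(p → q) → (¬p ∧ q)) ∨ ¬p), w0
2. ¬□((¬(p → q) → (¬p ∧ q)) ∨ ¬p), w1
3. ¬((¬(p → q) → (¬p ∧ q)) ∨ ¬p), w2
4. ¬(¬(p → q) → (¬p ∧ q)), w2
5. p, w2
6. ¬(p → q), w2
7. ¬(¬p ∧ q), w2
8. ¬q, w2
Accessibility: w0Rw1, w1Rw2
The negation has an open branch (countermodel exists).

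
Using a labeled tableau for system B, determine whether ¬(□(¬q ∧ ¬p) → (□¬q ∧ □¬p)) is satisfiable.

Unsatisfiable (every branch closes)

1. ¬(□(¬q ∧ ¬p) → (□¬q ∧ □¬p)), 0
2. □(¬q ∧ ¬p), 0
3. ¬(□¬q ∧ □¬p), 0
4. ¬q ∧ ¬p, 0
5. ¬q, 0
6. ¬p, 0
7. ¬□¬p, 0
8. p, 1
9. ¬q ∧ ¬p, 1
10. ¬q, 1
11. ¬p, 1
Accessibility: 0R0, 0R1, 1R0, 1R1
Branch closes: p and ¬p both at 1.
All branches of the tableau close; one closing branch shown above.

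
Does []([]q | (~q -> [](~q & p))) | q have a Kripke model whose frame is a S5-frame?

Satisfiable

1. []([]q | (~q -> [](~q & p))) | q, w0
2. q, w0
Accessibility: w0Rw0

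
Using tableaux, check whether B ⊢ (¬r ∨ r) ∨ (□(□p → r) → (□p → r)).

Tableau for the negation ¬((¬r ∨ r) ∨ (□(□p → r) → (□p → r))):
1. ¬((¬r ∨ r) ∨ (□(□p → r) → (□p → r))), 0
2. ¬(¬r ∨ r), 0
3. ¬(□(□p → r) → (□p → r)), 0
4. r, 0
5. ¬r, 0
Accessibility: 0R0
Branch closes: r and ¬r both at 0.
Every branch of the negation's tableau closes; the branch above is one of them.

Valid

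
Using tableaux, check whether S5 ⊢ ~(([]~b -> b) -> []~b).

Tableau for the negation ([]~b -> b) -> []~b:
1. ([]~b -> b) -> []~b, u
2. []~b, u
3. ~b, u
Accessibility: uRu
The negation has an open branch (countermodel exists).

No, not valid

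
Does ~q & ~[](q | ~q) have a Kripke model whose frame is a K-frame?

No, unsatisfiable

1. ~q & ~[](q | ~q), w0
2. ~q, w0   [&-rule on 1]
3. ~[](q | ~q), w0   [&-rule on 1]
4. ~(q | ~q), w1   [~[]-rule on 3: fresh world w1, w0Rw1]
5. ~q, w1   [~|-rule on 4]
6. q, w1   [~|-rule on 4]
Accessibility: w0Rw1
Branch closes: q and ~q both at w1.
All branches of the tableau close; one closing branch shown above.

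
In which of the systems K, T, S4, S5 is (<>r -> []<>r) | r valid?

S4-tableau for the negation ~((<>r -> []<>r) | r):
1. ~((<>r -> []<>r) | r), 0
2. ~(<>r -> []<>r), 0
3. ~r, 0
4. <>r, 0
5. ~[]<>r, 0
6. r, 1
7. ~<>r, 2
8. ~r, 2
Accessibility: 0R0, 0R1, 0R2, 1R1, 2R2
Complete open branch: countermodel on an S4-frame, so not valid in S4, nor in K, T (the same frame is also a K-frame and a T-frame).
S5-tableau for the negation ~((<>r -> []<>r) | r):
1. ~((<>r -> []<>r) | r), 0
2. ~(<>r -> []<>r), 0
3. ~r, 0
4. <>r, 0
5. ~[]<>r, 0
6. r, 1
7. ~<>r, 2
8. ~r, 1
Accessibility: 0R0, 0R1, 0R2, 1R0, 1R1, 1R2, 2R0, 2R1, 2R2
Branch closes: r and ~r both at 1.
Every branch closes (one shown): valid in S5.

S5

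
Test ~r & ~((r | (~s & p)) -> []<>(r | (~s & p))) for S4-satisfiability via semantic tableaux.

Yes, satisfiable

1. ~r & ~((r | (~s & p)) -> []<>(r | (~s & p))), 0
2. ~r, 0
3. ~((r | (~s & p)) -> []<>(r | (~s & p))), 0
4. r | (~s & p), 0
5. ~[]<>(r | (~s & p)), 0
6. ~s & p, 0
7. ~s, 0
8. p, 0
9. ~<>(r | (~s & p)), 1
10. ~(r | (~s & p)), 1
11. ~r, 1
12. ~(~s & p), 1
13. ~p, 1
Accessibility: 0R0, 0R1, 1R1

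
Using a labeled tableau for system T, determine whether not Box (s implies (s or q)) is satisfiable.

1. not Box (s implies (s or q)), u
2. not (s implies (s or q)), v   [neg-Box-rule on 1: fresh world v, uRv]
3. s, v   [neg-implies-rule on 2]
4. not (s or q), v   [neg-implies-rule on 2]
5. not s, v   [neg-or-rule on 4]
6. not q, v   [neg-or-rule on 4]
Accessibility: uRu, uRv, vRv
Branch closes: s and not s both at v.
Every branch closes; the branch above is one of them.

Unsatisfiable (every branch closes)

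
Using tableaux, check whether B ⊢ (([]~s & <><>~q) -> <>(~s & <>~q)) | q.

Valid

Tableau for the negation ~((([]~s & <><>~q) -> <>(~s & <>~q)) | q):
1. ~((([]~s & <><>~q) -> <>(~s & <>~q)) | q), 0
2. ~(([]~s & <><>~q) -> <>(~s & <>~q)), 0
3. ~q, 0
4. []~s & <><>~q, 0
5. ~<>(~s & <>~q), 0
6. []~s, 0
7. <><>~q, 0
8. ~(~s & <>~q), 0
9. ~s, 0
10. ~<>~q, 0
11. q, 0
Accessibility: 0R0
Branch closes: q and ~q both at 0.
Every branch of the negation's tableau closes; the branch above is one of them.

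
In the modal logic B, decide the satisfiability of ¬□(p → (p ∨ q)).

Unsatisfiable

1. ¬□(p → (p ∨ q)), u
2. ¬(p → (p ∨ q)), v
3. p, v
4. ¬(p ∨ q), v
5. ¬p, v
6. ¬q, v
Accessibility: uRu, uRv, vRu, vRv
Branch closes: p and ¬p both at v.
Every branch closes; the branch above is one of them.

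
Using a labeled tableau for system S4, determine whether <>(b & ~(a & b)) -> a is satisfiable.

Satisfiable (open branch found)

1. <>(b & ~(a & b)) -> a, 0
2. a, 0   [->-rule on 1 (branches; this branch)]
Accessibility: 0R0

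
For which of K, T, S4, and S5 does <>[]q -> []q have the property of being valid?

S5-tableau for the negation ~(<>[]q -> []q):
1. ~(<>[]q -> []q), u
2. <>[]q, u
3. ~[]q, u
4. []q, v
5. q, u
6. q, v
7. ~q, w
8. q, w
Accessibility: uRu, uRv, uRw, vRu, vRv, vRw, wRu, wRv, wRw
Branch closes: q and ~q both at w.
Every branch closes (one shown): valid in S5.
S4-tableau for the negation ~(<>[]q -> []q):
1. ~(<>[]q -> []q), u
2. <>[]q, u
3. ~[]q, u
4. []q, v
5. q, v
6. ~q, w
Accessibility: uRu, uRv, uRw, vRv, wRw
Complete open branch: countermodel on an S4-frame, so not valid in S4, nor in K, T (the same frame is also a K-frame and a T-frame).

S5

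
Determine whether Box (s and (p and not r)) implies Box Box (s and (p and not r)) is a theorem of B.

Tableau for the negation not (Box (s and (p and not r)) implies Box Box (s and (p and not r))):
1. not (Box (s and (p and not r)) implies Box Box (s and (p and not r))), u
2. Box (s and (p and not r)), u
3. not Box Box (s and (p and not r)), u
4. s and (p and not r), u
5. s, u
6. p and not r, u
7. p, u
8. not r, u
9. not Box (s and (p and not r)), v
10. s and (p and not r), v
11. s, v
12. p and not r, v
13. p, v
14. not r, v
15. not (s and (p and not r)), w
16. not (p and not r), w
17. r, w
Accessibility: uRu, uRv, vRu, vRv, vRw, wRv, wRw
The negation has an open branch (countermodel exists).

No, not valid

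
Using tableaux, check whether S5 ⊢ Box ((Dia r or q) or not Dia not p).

No, not valid

Tableau for the negation not Box ((Dia r or q) or not Dia not p):
1. not Box ((Dia r or q) or not Dia not p), u
2. not ((Dia r or q) or not Dia not p), v   [neg-Box-rule on 1: fresh world v, uRv]
3. not (Dia r or q), v   [neg-or-rule on 2]
4. Dia not p, v   [neg-or-rule on 2]
5. not Dia r, v   [neg-or-rule on 3]
6. not q, v   [neg-or-rule on 3]
7. not r, u   [neg-Dia-rule on 5 via vRu]
8. not r, v   [neg-Dia-rule on 5 via vRv]
9. not p, w   [Dia-rule on 4: fresh world w, vRw]
10. not r, w   [neg-Dia-rule on 5 via vRw]
Accessibility: uRu, uRv, uRw, vRu, vRv, vRw, wRu, wRv, wRw
The negation has an open branch (countermodel exists).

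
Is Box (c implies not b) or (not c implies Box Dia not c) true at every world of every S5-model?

Valid in S5

Tableau for the negation not (Box (c implies not b) or (not c implies Box Dia not c)):
1. not (Box (c implies not b) or (not c implies Box Dia not c)), 0
2. not Box (c implies not b), 0   [neg-or-rule on 1]
3. not (not c implies Box Dia not c), 0   [neg-or-rule on 1]
4. not c, 0   [neg-implies-rule on 3]
5. not Box Dia not c, 0   [neg-implies-rule on 3]
6. not (c implies not b), 1   [neg-Box-rule on 2: fresh world 1, 0R1]
7. c, 1   [neg-implies-rule on 6]
8. b, 1   [neg-implies-rule on 6]
9. not Dia not c, 2   [neg-Box-rule on 5: fresh world 2, 0R2]
10. c, 0   [neg-Dia-rule on 9 via 2R0]
Accessibility: 0R0, 0R1, 0R2, 1R0, 1R1, 1R2, 2R0, 2R1, 2R2
Branch closes: c and not c both at 0.
All branches of the negation close; one closing branch shown above.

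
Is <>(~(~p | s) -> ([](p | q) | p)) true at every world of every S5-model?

Tableau for the negation ~<>(~(~p | s) -> ([](p | q) | p)):
1. ~<>(~(~p | s) -> ([](p | q) | p)), u
2. ~(~(~p | s) -> ([](p | q) | p)), u   [~<>-rule on 1 via uRu]
3. ~(~p | s), u   [~->-rule on 2]
4. ~([](p | q) | p), u   [~->-rule on 2]
5. p, u   [~|-rule on 3]
6. ~s, u   [~|-rule on 3]
7. ~[](p | q), u   [~|-rule on 4]
8. ~p, u   [~|-rule on 4]
Accessibility: uRu
Branch closes: p and ~p both at u.
All branches of the negation close; one closing branch shown above.

Valid in S5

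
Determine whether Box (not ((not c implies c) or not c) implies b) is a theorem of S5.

Tableau for the negation not Box (not ((not c implies c) or not c) implies b):
1. not Box (not ((not c implies c) or not c) implies b), u
2. not (not ((not c implies c) or not c) implies b), v
3. not ((not c implies c) or not c), v
4. not b, v
5. not (not c implies c), v
6. c, v
7. not c, v
Accessibility: uRu, uRv, vRu, vRv
Branch closes: c and not c both at v.
All branches of the negation close; one closing branch shown above.

Valid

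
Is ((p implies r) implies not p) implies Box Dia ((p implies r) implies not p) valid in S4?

No, not valid

Tableau for the negation not (((p implies r) implies not p) implies Box Dia ((p implies r) implies not p)):
1. not (((p implies r) implies not p) implies Box Dia ((p implies r) implies not p)), w0
2. (p implies r) implies not p, w0
3. not Box Dia ((p implies r) implies not p), w0
4. not p, w0
5. not Dia ((p implies r) implies not p), w1
6. not ((p implies r) implies not p), w1
7. p implies r, w1
8. p, w1
9. r, w1
Accessibility: w0Rw0, w0Rw1, w1Rw1
The negation has an open branch (countermodel exists).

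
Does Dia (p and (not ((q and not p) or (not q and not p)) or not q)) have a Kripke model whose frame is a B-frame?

Satisfiable

1. Dia (p and (not ((q and not p) or (not q and not p)) or not q)), 0
2. p and (not ((q and not p) or (not q and not p)) or not q), 1   [Dia-rule on 1: fresh world 1, 0R1]
3. p, 1   [and-rule on 2]
4. not ((q and not p) or (not q and not p)) or not q, 1   [and-rule on 2]
5. not q, 1   [or-rule on 4 (branches; this branch)]
Accessibility: 0R0, 0R1, 1R0, 1R1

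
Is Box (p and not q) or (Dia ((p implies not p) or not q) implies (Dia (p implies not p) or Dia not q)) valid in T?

Tableau for the negation not (Box (p and not q) or (Dia ((p implies not p) or not q) implies (Dia (p implies not p) or Dia not q))):
1. not (Box (p and not q) or (Dia ((p implies not p) or not q) implies (Dia (p implies not p) or Dia not q))), 0
2. not Box (p and not q), 0
3. not (Dia ((p implies not p) or not q) implies (Dia (p implies not p) or Dia not q)), 0
4. Dia ((p implies not p) or not q), 0
5. not (Dia (p implies not p) or Dia not q), 0
6. not Dia (p implies not p), 0
7. not Dia not q, 0
8. not (p implies not p), 0
9. p, 0
10. q, 0
11. not (p and not q), 1
12. not (p implies not p), 1
13. p, 1
14. q, 1
15. (p implies not p) or not q, 2
16. not (p implies not p), 2
17. p, 2
18. q, 2
19. p implies not p, 2
20. not p, 2
Accessibility: 0R0, 0R1, 0R2, 1R1, 2R2
Branch closes: p and not p both at 2.
Every branch of the negation's tableau closes; the branch above is one of them.

Valid in T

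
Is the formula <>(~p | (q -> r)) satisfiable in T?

1. <>(~p | (q -> r)), w0
2. ~p | (q -> r), w1   [<>-rule on 1: fresh world w1, w0Rw1]
3. q -> r, w1   [|-rule on 2 (branches; this branch)]
4. r, w1   [->-rule on 3 (branches; this branch)]
Accessibility: w0Rw0, w0Rw1, w1Rw1

Satisfiable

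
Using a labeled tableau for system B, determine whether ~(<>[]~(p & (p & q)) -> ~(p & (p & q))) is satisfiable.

1. ~(<>[]~(p & (p & q)) -> ~(p & (p & q))), 0
2. <>[]~(p & (p & q)), 0
3. p & (p & q), 0
4. p, 0
5. p & q, 0
6. q, 0
7. []~(p & (p & q)), 1
8. ~(p & (p & q)), 0
9. ~(p & (p & q)), 1
10. ~(p & q), 0
11. ~(p & q), 1
12. ~q, 0
Accessibility: 0R0, 0R1, 1R0, 1R1
Branch closes: q and ~q both at 0.
(One branch shown.) All branches close.

Unsatisfiable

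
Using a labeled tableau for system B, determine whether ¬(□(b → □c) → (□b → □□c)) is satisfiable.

1. ¬(□(b → □c) → (□b → □□c)), 0
2. □(b → □c), 0   [¬→-rule on 1]
3. ¬(□b → □□c), 0   [¬→-rule on 1]
4. □b, 0   [¬→-rule on 3]
5. ¬□□c, 0   [¬→-rule on 3]
6. b → □c, 0   [□-rule on 2 via 0R0]
7. b, 0   [□-rule on 4 via 0R0]
8. □c, 0   [→-rule on 6 (branches; this branch)]
9. c, 0   [□-rule on 8 via 0R0]
10. ¬□c, 1   [¬□-rule on 5: fresh world 1, 0R1]
11. b → □c, 1   [□-rule on 2 via 0R1]
12. b, 1   [□-rule on 4 via 0R1]
13. c, 1   [□-rule on 8 via 0R1]
14. □c, 1   [→-rule on 11 (branches; this branch)]
15. ¬c, 2   [¬□-rule on 10: fresh world 2, 1R2]
16. c, 2   [□-rule on 14 via 1R2]
Accessibility: 0R0, 0R1, 1R0, 1R1, 1R2, 2R1, 2R2
Branch closes: c and ¬c both at 2.
All branches of the tableau close; one closing branch shown above.

Unsatisfiable (every branch closes)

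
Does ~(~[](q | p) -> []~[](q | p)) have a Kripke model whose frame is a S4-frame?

Satisfiable

1. ~(~[](q | p) -> []~[](q | p)), w0
2. ~[](q | p), w0
3. ~[]~[](q | p), w0
4. ~(q | p), w1
5. ~q, w1
6. ~p, w1
7. [](q | p), w2
8. q | p, w2
9. p, w2
Accessibility: w0Rw0, w0Rw1, w0Rw2, w1Rw1, w2Rw2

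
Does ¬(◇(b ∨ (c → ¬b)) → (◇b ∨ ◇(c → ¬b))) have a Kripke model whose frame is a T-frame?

No, unsatisfiable

1. ¬(◇(b ∨ (c → ¬b)) → (◇b ∨ ◇(c → ¬b))), u
2. ◇(b ∨ (c → ¬b)), u
3. ¬(◇b ∨ ◇(c → ¬b)), u
4. ¬◇b, u
5. ¬◇(c → ¬b), u
6. ¬b, u
7. ¬(c → ¬b), u
8. c, u
9. b, u
Accessibility: uRu
Branch closes: b and ¬b both at u.
(One branch shown.) All branches close.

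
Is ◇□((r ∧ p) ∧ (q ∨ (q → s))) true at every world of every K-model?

No, not valid

Tableau for the negation ¬◇□((r ∧ p) ∧ (q ∨ (q → s))):
1. ¬◇□((r ∧ p) ∧ (q ∨ (q → s))), 0
The negation has an open branch (countermodel exists).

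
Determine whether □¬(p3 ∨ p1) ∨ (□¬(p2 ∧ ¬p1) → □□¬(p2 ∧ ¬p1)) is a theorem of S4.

Yes, valid

Tableau for the negation ¬(□¬(p3 ∨ p1) ∨ (□¬(p2 ∧ ¬p1) → □□¬(p2 ∧ ¬p1))):
1. ¬(□¬(p3 ∨ p1) ∨ (□¬(p2 ∧ ¬p1) → □□¬(p2 ∧ ¬p1))), 0
2. ¬□¬(p3 ∨ p1), 0   [¬∨-rule on 1]
3. ¬(□¬(p2 ∧ ¬p1) → □□¬(p2 ∧ ¬p1)), 0   [¬∨-rule on 1]
4. □¬(p2 ∧ ¬p1), 0   [¬→-rule on 3]
5. ¬□□¬(p2 ∧ ¬p1), 0   [¬→-rule on 3]
6. ¬(p2 ∧ ¬p1), 0   [□-rule on 4 via 0R0]
7. p1, 0   [¬∧-rule on 6 (branches; this branch)]
8. p3 ∨ p1, 1   [¬□-rule on 2: fresh world 1, 0R1]
9. ¬(p2 ∧ ¬p1), 1   [□-rule on 4 via 0R1]
10. p1, 1   [∨-rule on 8 (branches; this branch)]
11. ¬□¬(p2 ∧ ¬p1), 2   [¬□-rule on 5: fresh world 2, 0R2]
12. ¬(p2 ∧ ¬p1), 2   [□-rule on 4 via 0R2]
13. p1, 2   [¬∧-rule on 12 (branches; this branch)]
14. p2 ∧ ¬p1, 3   [¬□-rule on 11: fresh world 3, 2R3]
15. p2, 3   [∧-rule on 14]
16. ¬p1, 3   [∧-rule on 14]
17. ¬(p2 ∧ ¬p1), 3   [□-rule on 4 via 0R3]
18. p1, 3   [¬∧-rule on 17 (branches; this branch)]
Accessibility: 0R0, 0R1, 0R2, 0R3, 1R1, 2R2, 2R3, 3R3
Branch closes: p1 and ¬p1 both at 3.
All branches of the negation close; one closing branch shown above.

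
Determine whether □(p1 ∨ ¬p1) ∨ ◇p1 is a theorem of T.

Tableau for the negation ¬(□(p1 ∨ ¬p1) ∨ ◇p1):
1. ¬(□(p1 ∨ ¬p1) ∨ ◇p1), w0
2. ¬□(p1 ∨ ¬p1), w0
3. ¬◇p1, w0
4. ¬p1, w0
5. ¬(p1 ∨ ¬p1), w1
6. ¬p1, w1
7. p1, w1
Accessibility: w0Rw0, w0Rw1, w1Rw1
Branch closes: p1 and ¬p1 both at w1.
Every branch of the negation's tableau closes; the branch above is one of them.

Valid in T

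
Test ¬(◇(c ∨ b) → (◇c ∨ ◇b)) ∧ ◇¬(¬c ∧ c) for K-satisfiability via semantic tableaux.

No, unsatisfiable

1. ¬(◇(c ∨ b) → (◇c ∨ ◇b)) ∧ ◇¬(¬c ∧ c), u
2. ¬(◇(c ∨ b) → (◇c ∨ ◇b)), u
3. ◇¬(¬c ∧ c), u
4. ◇(c ∨ b), u
5. ¬(◇c ∨ ◇b), u
6. ¬◇c, u
7. ¬◇b, u
8. ¬(¬c ∧ c), v
9. ¬c, v
10. ¬b, v
11. c ∨ b, w
12. ¬c, w
13. ¬b, w
14. b, w
Accessibility: uRv, uRw
Branch closes: b and ¬b both at w.
(One branch shown.) All branches close.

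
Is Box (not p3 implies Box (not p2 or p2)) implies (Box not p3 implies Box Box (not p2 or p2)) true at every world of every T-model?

Tableau for the negation not (Box (not p3 implies Box (not p2 or p2)) implies (Box not p3 implies Box Box (not p2 or p2))):
1. not (Box (not p3 implies Box (not p2 or p2)) implies (Box not p3 implies Box Box (not p2 or p2))), 0
2. Box (not p3 implies Box (not p2 or p2)), 0
3. not (Box not p3 implies Box Box (not p2 or p2)), 0
4. Box not p3, 0
5. not Box Box (not p2 or p2), 0
6. not p3 implies Box (not p2 or p2), 0
7. not p3, 0
8. Box (not p2 or p2), 0
9. not p2 or p2, 0
10. p2, 0
11. not Box (not p2 or p2), 1
12. not p3 implies Box (not p2 or p2), 1
13. not p3, 1
14. not p2 or p2, 1
15. Box (not p2 or p2), 1
16. p2, 1
17. not (not p2 or p2), 2
18. p2, 2
19. not p2, 2
Accessibility: 0R0, 0R1, 1R1, 1R2, 2R2
Branch closes: p2 and not p2 both at 2.
All branches of the negation close; one closing branch shown above.

Valid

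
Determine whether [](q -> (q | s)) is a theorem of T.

Tableau for the negation ~[](q -> (q | s)):
1. ~[](q -> (q | s)), w0
2. ~(q -> (q | s)), w1
3. q, w1
4. ~(q | s), w1
5. ~q, w1
6. ~s, w1
Accessibility: w0Rw0, w0Rw1, w1Rw1
Branch closes: q and ~q both at w1.
Every branch of the negation's tableau closes; the branch above is one of them.

Valid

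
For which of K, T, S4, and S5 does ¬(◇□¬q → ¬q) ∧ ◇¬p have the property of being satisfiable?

S5-tableau for the formula:
1. ¬(◇□¬q → ¬q) ∧ ◇¬p, 0
2. ¬(◇□¬q → ¬q), 0
3. ◇¬p, 0
4. ◇□¬q, 0
5. q, 0
6. ¬p, 1
7. □¬q, 2
8. ¬q, 0
Accessibility: 0R0, 0R1, 0R2, 1R0, 1R1, 1R2, 2R0, 2R1, 2R2
Branch closes: q and ¬q both at 0.
Every branch closes (one shown): unsatisfiable in S5.
S4-tableau for the formula:
1. ¬(◇□¬q → ¬q) ∧ ◇¬p, 0
2. ¬(◇□¬q → ¬q), 0
3. ◇¬p, 0
4. ◇□¬q, 0
5. q, 0
6. ¬p, 1
7. □¬q, 2
8. ¬q, 2
Accessibility: 0R0, 0R1, 0R2, 1R1, 2R2
Complete open branch: satisfiable in S4, hence also in K, T (this S4-model is also a K-model and a T-model).

K, T, S4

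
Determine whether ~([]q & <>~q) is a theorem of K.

Valid

Tableau for the negation []q & <>~q:
1. []q & <>~q, w0
2. []q, w0
3. <>~q, w0
4. ~q, w1
5. q, w1
Accessibility: w0Rw1
Branch closes: q and ~q both at w1.
Every branch of the negation's tableau closes; the branch above is one of them.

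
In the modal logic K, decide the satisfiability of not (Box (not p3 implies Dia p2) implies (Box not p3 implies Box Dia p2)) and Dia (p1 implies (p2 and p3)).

Unsatisfiable (every branch closes)

1. not (Box (not p3 implies Dia p2) implies (Box not p3 implies Box Dia p2)) and Dia (p1 implies (p2 and p3)), w0
2. not (Box (not p3 implies Dia p2) implies (Box not p3 implies Box Dia p2)), w0
3. Dia (p1 implies (p2 and p3)), w0
4. Box (not p3 implies Dia p2), w0
5. not (Box not p3 implies Box Dia p2), w0
6. Box not p3, w0
7. not Box Dia p2, w0
8. p1 implies (p2 and p3), w1
9. not p3 implies Dia p2, w1
10. not p3, w1
11. not p1, w1
12. Dia p2, w1
13. not Dia p2, w2
14. not p3 implies Dia p2, w2
15. not p3, w2
16. Dia p2, w2
17. p2, w3
18. p2, w4
19. not p2, w4
Accessibility: w0Rw1, w0Rw2, w1Rw3, w2Rw4
Branch closes: p2 and not p2 both at w4.
All branches of the tableau close; one closing branch shown above.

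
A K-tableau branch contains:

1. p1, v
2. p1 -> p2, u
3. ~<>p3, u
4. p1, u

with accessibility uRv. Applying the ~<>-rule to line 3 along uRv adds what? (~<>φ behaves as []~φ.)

~p3, v

~<>φ behaves as []~φ: propagate the negated body to each accessible world.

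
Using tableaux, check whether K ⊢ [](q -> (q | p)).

Tableau for the negation ~[](q -> (q | p)):
1. ~[](q -> (q | p)), 0
2. ~(q -> (q | p)), 1
3. q, 1
4. ~(q | p), 1
5. ~q, 1
6. ~p, 1
Accessibility: 0R1
Branch closes: q and ~q both at 1.
Every branch of the negation's tableau closes; the branch above is one of them.

Valid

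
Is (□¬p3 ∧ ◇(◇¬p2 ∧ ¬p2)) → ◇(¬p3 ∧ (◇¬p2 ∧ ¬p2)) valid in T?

Tableau for the negation ¬((□¬p3 ∧ ◇(◇¬p2 ∧ ¬p2)) → ◇(¬p3 ∧ (◇¬p2 ∧ ¬p2))):
1. ¬((□¬p3 ∧ ◇(◇¬p2 ∧ ¬p2)) → ◇(¬p3 ∧ (◇¬p2 ∧ ¬p2))), u
2. □¬p3 ∧ ◇(◇¬p2 ∧ ¬p2), u   [¬→-rule on 1]
3. ¬◇(¬p3 ∧ (◇¬p2 ∧ ¬p2)), u   [¬→-rule on 1]
4. □¬p3, u   [∧-rule on 2]
5. ◇(◇¬p2 ∧ ¬p2), u   [∧-rule on 2]
6. ¬(¬p3 ∧ (◇¬p2 ∧ ¬p2)), u   [¬◇-rule on 3 via uRu]
7. ¬p3, u   [□-rule on 4 via uRu]
8. ¬(◇¬p2 ∧ ¬p2), u   [¬∧-rule on 6 (branches; this branch)]
9. p2, u   [¬∧-rule on 8 (branches; this branch)]
10. ◇¬p2 ∧ ¬p2, v   [◇-rule on 5: fresh world v, uRv]
11. ◇¬p2, v   [∧-rule on 10]
12. ¬p2, v   [∧-rule on 10]
13. ¬(¬p3 ∧ (◇¬p2 ∧ ¬p2)), v   [¬◇-rule on 3 via uRv]
14. ¬p3, v   [□-rule on 4 via uRv]
15. ¬(◇¬p2 ∧ ¬p2), v   [¬∧-rule on 13 (branches; this branch)]
16. ¬◇¬p2, v   [¬∧-rule on 15 (branches; this branch)]
17. p2, v   [¬◇-rule on 16 via vRv]
Accessibility: uRu, uRv, vRv
Branch closes: p2 and ¬p2 both at v.
All branches of the negation close; one closing branch shown above.

Valid in T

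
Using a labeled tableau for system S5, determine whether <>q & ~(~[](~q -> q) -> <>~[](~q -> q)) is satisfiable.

Unsatisfiable

1. <>q & ~(~[](~q -> q) -> <>~[](~q -> q)), 0
2. <>q, 0
3. ~(~[](~q -> q) -> <>~[](~q -> q)), 0
4. ~[](~q -> q), 0
5. ~<>~[](~q -> q), 0
6. [](~q -> q), 0
7. ~q -> q, 0
8. q, 0
9. q, 1
10. [](~q -> q), 1
11. ~q -> q, 1
12. ~(~q -> q), 2
13. ~q, 2
14. [](~q -> q), 2
15. ~q -> q, 2
16. q, 2
Accessibility: 0R0, 0R1, 0R2, 1R0, 1R1, 1R2, 2R0, 2R1, 2R2
Branch closes: q and ~q both at 2.
All branches of the tableau close; one closing branch shown above.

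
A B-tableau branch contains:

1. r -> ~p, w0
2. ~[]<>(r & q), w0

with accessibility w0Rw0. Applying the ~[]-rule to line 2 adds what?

a fresh world w1 with w0Rw1, and ~<>(r & q) at w1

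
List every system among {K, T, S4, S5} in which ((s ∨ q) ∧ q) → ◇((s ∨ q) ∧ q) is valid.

T-tableau for the negation ¬(((s ∨ q) ∧ q) → ◇((s ∨ q) ∧ q)):
1. ¬(((s ∨ q) ∧ q) → ◇((s ∨ q) ∧ q)), w0
2. (s ∨ q) ∧ q, w0
3. ¬◇((s ∨ q) ∧ q), w0
4. s ∨ q, w0
5. q, w0
6. ¬((s ∨ q) ∧ q), w0
7. ¬(s ∨ q), w0
8. ¬s, w0
9. ¬q, w0
Accessibility: w0Rw0
Branch closes: q and ¬q both at w0.
Every branch closes (one shown): valid in T, hence also in S4, S5 (every theorem of T is a theorem of S4 and S5).
K-tableau for the negation ¬(((s ∨ q) ∧ q) → ◇((s ∨ q) ∧ q)):
1. ¬(((s ∨ q) ∧ q) → ◇((s ∨ q) ∧ q)), w0
2. (s ∨ q) ∧ q, w0
3. ¬◇((s ∨ q) ∧ q), w0
4. s ∨ q, w0
5. q, w0
Complete open branch: countermodel on a K-frame, so not valid in K.

T, S4, S5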